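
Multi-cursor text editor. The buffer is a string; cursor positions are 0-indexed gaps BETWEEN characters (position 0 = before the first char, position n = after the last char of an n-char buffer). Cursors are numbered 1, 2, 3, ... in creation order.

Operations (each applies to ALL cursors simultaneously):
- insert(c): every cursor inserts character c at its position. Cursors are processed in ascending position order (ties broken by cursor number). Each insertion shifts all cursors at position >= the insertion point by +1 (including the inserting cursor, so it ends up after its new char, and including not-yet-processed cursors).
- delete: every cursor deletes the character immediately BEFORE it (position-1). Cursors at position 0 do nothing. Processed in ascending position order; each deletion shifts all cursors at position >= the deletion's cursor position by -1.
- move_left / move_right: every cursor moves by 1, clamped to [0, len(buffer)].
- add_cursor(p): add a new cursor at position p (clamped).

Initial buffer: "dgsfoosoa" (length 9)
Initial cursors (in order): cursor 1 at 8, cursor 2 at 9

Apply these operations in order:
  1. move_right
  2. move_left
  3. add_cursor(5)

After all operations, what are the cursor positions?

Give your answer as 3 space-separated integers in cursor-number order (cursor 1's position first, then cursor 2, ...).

Answer: 8 8 5

Derivation:
After op 1 (move_right): buffer="dgsfoosoa" (len 9), cursors c1@9 c2@9, authorship .........
After op 2 (move_left): buffer="dgsfoosoa" (len 9), cursors c1@8 c2@8, authorship .........
After op 3 (add_cursor(5)): buffer="dgsfoosoa" (len 9), cursors c3@5 c1@8 c2@8, authorship .........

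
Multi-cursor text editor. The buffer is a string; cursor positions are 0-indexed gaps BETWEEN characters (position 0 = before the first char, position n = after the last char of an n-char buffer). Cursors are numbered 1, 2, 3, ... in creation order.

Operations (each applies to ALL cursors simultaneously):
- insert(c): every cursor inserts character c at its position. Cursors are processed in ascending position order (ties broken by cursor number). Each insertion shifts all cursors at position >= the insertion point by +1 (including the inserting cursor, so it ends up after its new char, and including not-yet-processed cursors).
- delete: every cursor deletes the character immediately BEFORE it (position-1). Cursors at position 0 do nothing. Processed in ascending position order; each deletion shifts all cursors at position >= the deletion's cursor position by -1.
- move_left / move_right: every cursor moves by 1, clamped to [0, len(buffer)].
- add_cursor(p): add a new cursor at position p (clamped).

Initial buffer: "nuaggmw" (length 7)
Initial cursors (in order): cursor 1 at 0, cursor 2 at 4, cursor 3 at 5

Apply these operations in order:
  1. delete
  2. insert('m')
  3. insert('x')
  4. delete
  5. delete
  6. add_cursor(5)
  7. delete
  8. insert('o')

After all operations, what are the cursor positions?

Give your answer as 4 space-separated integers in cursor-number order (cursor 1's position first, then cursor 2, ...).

After op 1 (delete): buffer="nuamw" (len 5), cursors c1@0 c2@3 c3@3, authorship .....
After op 2 (insert('m')): buffer="mnuammmw" (len 8), cursors c1@1 c2@6 c3@6, authorship 1...23..
After op 3 (insert('x')): buffer="mxnuammxxmw" (len 11), cursors c1@2 c2@9 c3@9, authorship 11...2323..
After op 4 (delete): buffer="mnuammmw" (len 8), cursors c1@1 c2@6 c3@6, authorship 1...23..
After op 5 (delete): buffer="nuamw" (len 5), cursors c1@0 c2@3 c3@3, authorship .....
After op 6 (add_cursor(5)): buffer="nuamw" (len 5), cursors c1@0 c2@3 c3@3 c4@5, authorship .....
After op 7 (delete): buffer="nm" (len 2), cursors c1@0 c2@1 c3@1 c4@2, authorship ..
After op 8 (insert('o')): buffer="onoomo" (len 6), cursors c1@1 c2@4 c3@4 c4@6, authorship 1.23.4

Answer: 1 4 4 6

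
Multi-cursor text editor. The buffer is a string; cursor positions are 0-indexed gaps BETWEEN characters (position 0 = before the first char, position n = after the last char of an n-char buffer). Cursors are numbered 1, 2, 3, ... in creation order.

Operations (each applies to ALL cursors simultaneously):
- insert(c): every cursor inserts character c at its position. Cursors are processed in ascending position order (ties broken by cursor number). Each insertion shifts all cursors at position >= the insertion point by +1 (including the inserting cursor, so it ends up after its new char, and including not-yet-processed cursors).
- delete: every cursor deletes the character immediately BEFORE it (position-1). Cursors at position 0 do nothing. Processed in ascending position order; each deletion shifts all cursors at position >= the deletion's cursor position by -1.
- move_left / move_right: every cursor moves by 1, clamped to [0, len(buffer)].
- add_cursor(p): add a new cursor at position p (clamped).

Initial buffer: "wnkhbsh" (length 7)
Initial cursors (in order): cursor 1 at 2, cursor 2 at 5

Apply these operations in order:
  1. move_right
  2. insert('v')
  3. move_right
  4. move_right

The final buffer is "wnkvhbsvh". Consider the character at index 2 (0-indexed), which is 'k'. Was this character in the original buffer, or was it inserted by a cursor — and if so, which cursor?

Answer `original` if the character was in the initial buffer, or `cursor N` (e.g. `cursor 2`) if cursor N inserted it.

Answer: original

Derivation:
After op 1 (move_right): buffer="wnkhbsh" (len 7), cursors c1@3 c2@6, authorship .......
After op 2 (insert('v')): buffer="wnkvhbsvh" (len 9), cursors c1@4 c2@8, authorship ...1...2.
After op 3 (move_right): buffer="wnkvhbsvh" (len 9), cursors c1@5 c2@9, authorship ...1...2.
After op 4 (move_right): buffer="wnkvhbsvh" (len 9), cursors c1@6 c2@9, authorship ...1...2.
Authorship (.=original, N=cursor N): . . . 1 . . . 2 .
Index 2: author = original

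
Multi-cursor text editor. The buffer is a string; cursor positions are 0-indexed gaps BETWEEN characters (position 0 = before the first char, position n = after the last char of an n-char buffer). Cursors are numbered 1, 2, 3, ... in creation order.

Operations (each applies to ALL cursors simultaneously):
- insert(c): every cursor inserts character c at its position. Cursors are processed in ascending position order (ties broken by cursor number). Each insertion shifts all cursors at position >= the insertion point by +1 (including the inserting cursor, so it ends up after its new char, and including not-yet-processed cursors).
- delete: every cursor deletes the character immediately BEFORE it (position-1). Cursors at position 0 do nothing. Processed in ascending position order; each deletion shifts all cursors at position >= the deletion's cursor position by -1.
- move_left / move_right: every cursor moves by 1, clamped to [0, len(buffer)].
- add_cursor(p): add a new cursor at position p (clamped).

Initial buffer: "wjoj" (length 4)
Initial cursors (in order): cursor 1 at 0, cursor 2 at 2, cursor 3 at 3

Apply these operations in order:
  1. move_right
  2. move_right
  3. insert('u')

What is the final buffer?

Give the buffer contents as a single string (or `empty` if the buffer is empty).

After op 1 (move_right): buffer="wjoj" (len 4), cursors c1@1 c2@3 c3@4, authorship ....
After op 2 (move_right): buffer="wjoj" (len 4), cursors c1@2 c2@4 c3@4, authorship ....
After op 3 (insert('u')): buffer="wjuojuu" (len 7), cursors c1@3 c2@7 c3@7, authorship ..1..23

Answer: wjuojuu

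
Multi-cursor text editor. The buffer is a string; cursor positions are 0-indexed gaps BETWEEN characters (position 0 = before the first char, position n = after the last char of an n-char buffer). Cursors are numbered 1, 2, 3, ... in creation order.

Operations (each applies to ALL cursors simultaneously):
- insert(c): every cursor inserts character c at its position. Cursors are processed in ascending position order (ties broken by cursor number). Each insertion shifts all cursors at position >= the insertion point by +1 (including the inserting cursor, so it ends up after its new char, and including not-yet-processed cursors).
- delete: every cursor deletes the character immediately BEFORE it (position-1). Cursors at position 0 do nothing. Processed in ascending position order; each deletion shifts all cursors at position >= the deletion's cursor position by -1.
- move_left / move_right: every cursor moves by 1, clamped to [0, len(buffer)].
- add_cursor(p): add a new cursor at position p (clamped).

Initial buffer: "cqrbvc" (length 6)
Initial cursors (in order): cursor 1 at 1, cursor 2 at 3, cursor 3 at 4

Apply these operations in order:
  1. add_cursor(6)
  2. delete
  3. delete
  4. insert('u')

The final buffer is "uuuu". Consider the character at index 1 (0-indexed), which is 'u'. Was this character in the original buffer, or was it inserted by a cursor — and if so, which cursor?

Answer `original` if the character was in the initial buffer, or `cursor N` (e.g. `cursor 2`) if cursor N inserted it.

After op 1 (add_cursor(6)): buffer="cqrbvc" (len 6), cursors c1@1 c2@3 c3@4 c4@6, authorship ......
After op 2 (delete): buffer="qv" (len 2), cursors c1@0 c2@1 c3@1 c4@2, authorship ..
After op 3 (delete): buffer="" (len 0), cursors c1@0 c2@0 c3@0 c4@0, authorship 
After op 4 (insert('u')): buffer="uuuu" (len 4), cursors c1@4 c2@4 c3@4 c4@4, authorship 1234
Authorship (.=original, N=cursor N): 1 2 3 4
Index 1: author = 2

Answer: cursor 2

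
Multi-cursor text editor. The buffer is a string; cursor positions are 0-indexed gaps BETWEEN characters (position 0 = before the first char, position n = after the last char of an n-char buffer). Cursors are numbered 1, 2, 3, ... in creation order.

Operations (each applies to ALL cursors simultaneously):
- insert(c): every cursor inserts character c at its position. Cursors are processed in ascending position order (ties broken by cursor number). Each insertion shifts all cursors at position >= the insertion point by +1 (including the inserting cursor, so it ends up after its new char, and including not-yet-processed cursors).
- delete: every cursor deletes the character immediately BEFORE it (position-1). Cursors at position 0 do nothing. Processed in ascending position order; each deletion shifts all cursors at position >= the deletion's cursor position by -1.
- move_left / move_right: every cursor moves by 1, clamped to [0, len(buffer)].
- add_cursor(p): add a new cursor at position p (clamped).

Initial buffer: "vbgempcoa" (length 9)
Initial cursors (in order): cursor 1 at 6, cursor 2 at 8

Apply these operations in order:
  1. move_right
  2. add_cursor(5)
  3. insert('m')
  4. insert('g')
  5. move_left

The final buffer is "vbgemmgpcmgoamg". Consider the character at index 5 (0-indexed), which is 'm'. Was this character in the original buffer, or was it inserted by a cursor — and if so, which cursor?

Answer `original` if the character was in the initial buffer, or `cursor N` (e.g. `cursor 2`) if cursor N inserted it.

Answer: cursor 3

Derivation:
After op 1 (move_right): buffer="vbgempcoa" (len 9), cursors c1@7 c2@9, authorship .........
After op 2 (add_cursor(5)): buffer="vbgempcoa" (len 9), cursors c3@5 c1@7 c2@9, authorship .........
After op 3 (insert('m')): buffer="vbgemmpcmoam" (len 12), cursors c3@6 c1@9 c2@12, authorship .....3..1..2
After op 4 (insert('g')): buffer="vbgemmgpcmgoamg" (len 15), cursors c3@7 c1@11 c2@15, authorship .....33..11..22
After op 5 (move_left): buffer="vbgemmgpcmgoamg" (len 15), cursors c3@6 c1@10 c2@14, authorship .....33..11..22
Authorship (.=original, N=cursor N): . . . . . 3 3 . . 1 1 . . 2 2
Index 5: author = 3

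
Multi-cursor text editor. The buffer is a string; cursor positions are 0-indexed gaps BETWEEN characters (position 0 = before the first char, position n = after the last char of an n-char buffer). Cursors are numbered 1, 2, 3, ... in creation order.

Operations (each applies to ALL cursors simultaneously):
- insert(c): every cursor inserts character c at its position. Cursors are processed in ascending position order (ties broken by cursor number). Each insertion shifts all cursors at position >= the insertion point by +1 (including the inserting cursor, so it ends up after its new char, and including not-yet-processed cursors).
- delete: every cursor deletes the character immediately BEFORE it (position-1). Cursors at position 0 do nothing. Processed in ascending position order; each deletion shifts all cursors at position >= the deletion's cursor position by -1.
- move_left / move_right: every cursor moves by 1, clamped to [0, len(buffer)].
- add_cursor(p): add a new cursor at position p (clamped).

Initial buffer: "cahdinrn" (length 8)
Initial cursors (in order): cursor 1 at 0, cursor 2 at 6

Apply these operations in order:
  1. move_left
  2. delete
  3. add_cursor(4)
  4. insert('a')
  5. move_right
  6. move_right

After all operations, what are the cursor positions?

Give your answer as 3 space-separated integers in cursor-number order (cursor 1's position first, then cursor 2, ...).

Answer: 3 9 9

Derivation:
After op 1 (move_left): buffer="cahdinrn" (len 8), cursors c1@0 c2@5, authorship ........
After op 2 (delete): buffer="cahdnrn" (len 7), cursors c1@0 c2@4, authorship .......
After op 3 (add_cursor(4)): buffer="cahdnrn" (len 7), cursors c1@0 c2@4 c3@4, authorship .......
After op 4 (insert('a')): buffer="acahdaanrn" (len 10), cursors c1@1 c2@7 c3@7, authorship 1....23...
After op 5 (move_right): buffer="acahdaanrn" (len 10), cursors c1@2 c2@8 c3@8, authorship 1....23...
After op 6 (move_right): buffer="acahdaanrn" (len 10), cursors c1@3 c2@9 c3@9, authorship 1....23...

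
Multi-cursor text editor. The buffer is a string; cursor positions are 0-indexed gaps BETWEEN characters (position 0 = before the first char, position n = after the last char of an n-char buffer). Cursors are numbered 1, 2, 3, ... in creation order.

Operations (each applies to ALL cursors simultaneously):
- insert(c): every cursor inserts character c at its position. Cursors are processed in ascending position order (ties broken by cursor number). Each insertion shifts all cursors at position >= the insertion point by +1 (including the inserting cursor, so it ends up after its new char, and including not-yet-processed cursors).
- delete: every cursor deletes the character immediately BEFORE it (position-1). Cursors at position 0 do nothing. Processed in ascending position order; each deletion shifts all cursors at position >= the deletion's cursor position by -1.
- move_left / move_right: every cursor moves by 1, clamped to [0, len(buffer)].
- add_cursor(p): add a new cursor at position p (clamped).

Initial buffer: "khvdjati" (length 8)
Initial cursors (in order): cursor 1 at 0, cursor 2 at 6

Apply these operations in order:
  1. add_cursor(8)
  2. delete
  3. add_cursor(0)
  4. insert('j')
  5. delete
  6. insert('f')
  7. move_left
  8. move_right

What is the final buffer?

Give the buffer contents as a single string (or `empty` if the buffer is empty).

After op 1 (add_cursor(8)): buffer="khvdjati" (len 8), cursors c1@0 c2@6 c3@8, authorship ........
After op 2 (delete): buffer="khvdjt" (len 6), cursors c1@0 c2@5 c3@6, authorship ......
After op 3 (add_cursor(0)): buffer="khvdjt" (len 6), cursors c1@0 c4@0 c2@5 c3@6, authorship ......
After op 4 (insert('j')): buffer="jjkhvdjjtj" (len 10), cursors c1@2 c4@2 c2@8 c3@10, authorship 14.....2.3
After op 5 (delete): buffer="khvdjt" (len 6), cursors c1@0 c4@0 c2@5 c3@6, authorship ......
After op 6 (insert('f')): buffer="ffkhvdjftf" (len 10), cursors c1@2 c4@2 c2@8 c3@10, authorship 14.....2.3
After op 7 (move_left): buffer="ffkhvdjftf" (len 10), cursors c1@1 c4@1 c2@7 c3@9, authorship 14.....2.3
After op 8 (move_right): buffer="ffkhvdjftf" (len 10), cursors c1@2 c4@2 c2@8 c3@10, authorship 14.....2.3

Answer: ffkhvdjftf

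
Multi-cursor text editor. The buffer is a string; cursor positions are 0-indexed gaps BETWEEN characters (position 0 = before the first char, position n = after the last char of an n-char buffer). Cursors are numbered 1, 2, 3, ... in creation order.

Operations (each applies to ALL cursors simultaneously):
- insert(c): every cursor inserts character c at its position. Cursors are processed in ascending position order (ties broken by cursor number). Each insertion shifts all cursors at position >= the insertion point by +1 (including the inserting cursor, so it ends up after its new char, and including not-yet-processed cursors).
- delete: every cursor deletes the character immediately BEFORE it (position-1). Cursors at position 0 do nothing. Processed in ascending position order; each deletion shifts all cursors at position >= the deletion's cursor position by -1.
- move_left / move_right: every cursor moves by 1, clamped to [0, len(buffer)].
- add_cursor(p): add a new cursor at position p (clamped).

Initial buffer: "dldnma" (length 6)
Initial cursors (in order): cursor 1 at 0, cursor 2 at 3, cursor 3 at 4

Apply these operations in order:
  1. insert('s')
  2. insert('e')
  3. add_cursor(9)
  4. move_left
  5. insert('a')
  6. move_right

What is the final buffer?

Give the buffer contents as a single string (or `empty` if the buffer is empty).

After op 1 (insert('s')): buffer="sdldsnsma" (len 9), cursors c1@1 c2@5 c3@7, authorship 1...2.3..
After op 2 (insert('e')): buffer="sedldsensema" (len 12), cursors c1@2 c2@7 c3@10, authorship 11...22.33..
After op 3 (add_cursor(9)): buffer="sedldsensema" (len 12), cursors c1@2 c2@7 c4@9 c3@10, authorship 11...22.33..
After op 4 (move_left): buffer="sedldsensema" (len 12), cursors c1@1 c2@6 c4@8 c3@9, authorship 11...22.33..
After op 5 (insert('a')): buffer="saedldsaenasaema" (len 16), cursors c1@2 c2@8 c4@11 c3@13, authorship 111...222.4333..
After op 6 (move_right): buffer="saedldsaenasaema" (len 16), cursors c1@3 c2@9 c4@12 c3@14, authorship 111...222.4333..

Answer: saedldsaenasaema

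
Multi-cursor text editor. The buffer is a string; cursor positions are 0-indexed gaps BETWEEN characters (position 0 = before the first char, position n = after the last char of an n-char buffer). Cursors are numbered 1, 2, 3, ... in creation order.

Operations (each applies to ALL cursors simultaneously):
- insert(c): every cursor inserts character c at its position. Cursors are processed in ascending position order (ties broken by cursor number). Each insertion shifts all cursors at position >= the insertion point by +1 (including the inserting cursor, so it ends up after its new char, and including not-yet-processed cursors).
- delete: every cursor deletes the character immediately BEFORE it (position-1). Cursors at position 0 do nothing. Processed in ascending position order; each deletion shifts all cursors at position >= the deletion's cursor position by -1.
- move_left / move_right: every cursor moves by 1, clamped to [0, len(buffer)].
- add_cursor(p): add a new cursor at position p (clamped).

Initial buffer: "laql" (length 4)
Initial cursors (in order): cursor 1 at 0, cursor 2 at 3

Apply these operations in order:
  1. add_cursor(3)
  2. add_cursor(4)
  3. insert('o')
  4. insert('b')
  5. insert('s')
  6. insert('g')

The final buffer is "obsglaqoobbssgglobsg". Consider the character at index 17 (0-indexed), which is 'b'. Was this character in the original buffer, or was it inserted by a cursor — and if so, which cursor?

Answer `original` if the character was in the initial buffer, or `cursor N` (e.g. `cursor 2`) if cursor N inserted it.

After op 1 (add_cursor(3)): buffer="laql" (len 4), cursors c1@0 c2@3 c3@3, authorship ....
After op 2 (add_cursor(4)): buffer="laql" (len 4), cursors c1@0 c2@3 c3@3 c4@4, authorship ....
After op 3 (insert('o')): buffer="olaqoolo" (len 8), cursors c1@1 c2@6 c3@6 c4@8, authorship 1...23.4
After op 4 (insert('b')): buffer="oblaqoobblob" (len 12), cursors c1@2 c2@9 c3@9 c4@12, authorship 11...2323.44
After op 5 (insert('s')): buffer="obslaqoobbsslobs" (len 16), cursors c1@3 c2@12 c3@12 c4@16, authorship 111...232323.444
After op 6 (insert('g')): buffer="obsglaqoobbssgglobsg" (len 20), cursors c1@4 c2@15 c3@15 c4@20, authorship 1111...23232323.4444
Authorship (.=original, N=cursor N): 1 1 1 1 . . . 2 3 2 3 2 3 2 3 . 4 4 4 4
Index 17: author = 4

Answer: cursor 4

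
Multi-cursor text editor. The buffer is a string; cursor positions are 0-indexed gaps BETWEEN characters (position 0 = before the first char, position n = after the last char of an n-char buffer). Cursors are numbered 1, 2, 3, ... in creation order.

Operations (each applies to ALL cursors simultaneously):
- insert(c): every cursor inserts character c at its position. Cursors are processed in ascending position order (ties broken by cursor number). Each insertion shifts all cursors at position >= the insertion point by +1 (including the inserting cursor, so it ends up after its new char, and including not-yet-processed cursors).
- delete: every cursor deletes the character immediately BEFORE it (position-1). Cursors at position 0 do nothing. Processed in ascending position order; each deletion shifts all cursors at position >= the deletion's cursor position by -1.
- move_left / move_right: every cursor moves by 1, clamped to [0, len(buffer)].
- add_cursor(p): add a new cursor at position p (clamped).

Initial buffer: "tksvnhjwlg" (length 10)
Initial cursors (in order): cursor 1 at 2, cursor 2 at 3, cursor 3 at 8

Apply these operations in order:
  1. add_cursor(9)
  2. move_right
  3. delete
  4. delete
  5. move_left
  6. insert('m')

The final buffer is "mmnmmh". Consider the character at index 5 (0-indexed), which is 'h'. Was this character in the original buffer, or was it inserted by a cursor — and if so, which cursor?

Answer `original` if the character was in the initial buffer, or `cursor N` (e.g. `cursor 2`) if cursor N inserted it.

Answer: original

Derivation:
After op 1 (add_cursor(9)): buffer="tksvnhjwlg" (len 10), cursors c1@2 c2@3 c3@8 c4@9, authorship ..........
After op 2 (move_right): buffer="tksvnhjwlg" (len 10), cursors c1@3 c2@4 c3@9 c4@10, authorship ..........
After op 3 (delete): buffer="tknhjw" (len 6), cursors c1@2 c2@2 c3@6 c4@6, authorship ......
After op 4 (delete): buffer="nh" (len 2), cursors c1@0 c2@0 c3@2 c4@2, authorship ..
After op 5 (move_left): buffer="nh" (len 2), cursors c1@0 c2@0 c3@1 c4@1, authorship ..
After op 6 (insert('m')): buffer="mmnmmh" (len 6), cursors c1@2 c2@2 c3@5 c4@5, authorship 12.34.
Authorship (.=original, N=cursor N): 1 2 . 3 4 .
Index 5: author = original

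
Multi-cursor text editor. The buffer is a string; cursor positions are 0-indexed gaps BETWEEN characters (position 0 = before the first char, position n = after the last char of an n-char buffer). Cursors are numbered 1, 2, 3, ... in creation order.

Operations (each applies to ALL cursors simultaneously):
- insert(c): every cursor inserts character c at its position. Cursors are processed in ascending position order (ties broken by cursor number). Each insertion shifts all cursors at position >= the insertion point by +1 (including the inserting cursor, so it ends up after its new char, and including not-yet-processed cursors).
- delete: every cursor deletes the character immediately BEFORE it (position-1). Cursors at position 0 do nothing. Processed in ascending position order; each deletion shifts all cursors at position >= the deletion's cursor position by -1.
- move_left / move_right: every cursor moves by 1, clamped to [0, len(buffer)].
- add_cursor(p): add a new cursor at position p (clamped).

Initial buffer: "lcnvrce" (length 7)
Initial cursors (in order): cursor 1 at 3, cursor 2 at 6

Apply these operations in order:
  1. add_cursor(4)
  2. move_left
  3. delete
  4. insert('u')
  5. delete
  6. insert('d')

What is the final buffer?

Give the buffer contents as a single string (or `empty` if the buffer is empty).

After op 1 (add_cursor(4)): buffer="lcnvrce" (len 7), cursors c1@3 c3@4 c2@6, authorship .......
After op 2 (move_left): buffer="lcnvrce" (len 7), cursors c1@2 c3@3 c2@5, authorship .......
After op 3 (delete): buffer="lvce" (len 4), cursors c1@1 c3@1 c2@2, authorship ....
After op 4 (insert('u')): buffer="luuvuce" (len 7), cursors c1@3 c3@3 c2@5, authorship .13.2..
After op 5 (delete): buffer="lvce" (len 4), cursors c1@1 c3@1 c2@2, authorship ....
After op 6 (insert('d')): buffer="lddvdce" (len 7), cursors c1@3 c3@3 c2@5, authorship .13.2..

Answer: lddvdce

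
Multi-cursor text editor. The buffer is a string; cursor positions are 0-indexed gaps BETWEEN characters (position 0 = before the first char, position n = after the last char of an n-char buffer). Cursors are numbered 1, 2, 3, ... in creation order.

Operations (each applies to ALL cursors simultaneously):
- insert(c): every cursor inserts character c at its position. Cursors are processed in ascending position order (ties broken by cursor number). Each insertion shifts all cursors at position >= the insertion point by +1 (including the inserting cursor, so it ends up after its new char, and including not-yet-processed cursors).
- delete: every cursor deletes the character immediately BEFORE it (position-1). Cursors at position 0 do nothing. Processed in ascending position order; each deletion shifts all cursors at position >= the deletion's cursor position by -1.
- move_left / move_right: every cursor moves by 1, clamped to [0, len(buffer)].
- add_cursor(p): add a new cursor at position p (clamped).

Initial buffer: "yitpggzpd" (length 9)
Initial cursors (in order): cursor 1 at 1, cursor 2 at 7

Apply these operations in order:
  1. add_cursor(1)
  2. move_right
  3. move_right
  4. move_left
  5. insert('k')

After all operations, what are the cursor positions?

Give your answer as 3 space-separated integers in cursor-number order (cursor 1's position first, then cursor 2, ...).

After op 1 (add_cursor(1)): buffer="yitpggzpd" (len 9), cursors c1@1 c3@1 c2@7, authorship .........
After op 2 (move_right): buffer="yitpggzpd" (len 9), cursors c1@2 c3@2 c2@8, authorship .........
After op 3 (move_right): buffer="yitpggzpd" (len 9), cursors c1@3 c3@3 c2@9, authorship .........
After op 4 (move_left): buffer="yitpggzpd" (len 9), cursors c1@2 c3@2 c2@8, authorship .........
After op 5 (insert('k')): buffer="yikktpggzpkd" (len 12), cursors c1@4 c3@4 c2@11, authorship ..13......2.

Answer: 4 11 4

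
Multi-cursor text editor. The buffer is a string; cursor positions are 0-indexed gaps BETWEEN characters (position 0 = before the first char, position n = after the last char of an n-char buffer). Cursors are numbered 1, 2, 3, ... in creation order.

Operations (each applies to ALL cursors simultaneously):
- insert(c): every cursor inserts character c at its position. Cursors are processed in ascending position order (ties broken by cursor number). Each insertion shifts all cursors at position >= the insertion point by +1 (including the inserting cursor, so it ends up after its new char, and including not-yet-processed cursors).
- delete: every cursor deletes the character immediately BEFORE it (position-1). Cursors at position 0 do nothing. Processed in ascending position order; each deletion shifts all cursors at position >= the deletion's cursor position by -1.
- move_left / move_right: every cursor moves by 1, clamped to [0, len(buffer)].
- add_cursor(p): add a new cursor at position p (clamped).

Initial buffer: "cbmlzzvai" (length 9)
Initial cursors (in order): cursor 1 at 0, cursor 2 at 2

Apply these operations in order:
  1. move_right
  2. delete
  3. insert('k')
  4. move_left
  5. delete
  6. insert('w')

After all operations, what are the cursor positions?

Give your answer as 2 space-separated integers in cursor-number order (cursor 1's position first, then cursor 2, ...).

Answer: 1 3

Derivation:
After op 1 (move_right): buffer="cbmlzzvai" (len 9), cursors c1@1 c2@3, authorship .........
After op 2 (delete): buffer="blzzvai" (len 7), cursors c1@0 c2@1, authorship .......
After op 3 (insert('k')): buffer="kbklzzvai" (len 9), cursors c1@1 c2@3, authorship 1.2......
After op 4 (move_left): buffer="kbklzzvai" (len 9), cursors c1@0 c2@2, authorship 1.2......
After op 5 (delete): buffer="kklzzvai" (len 8), cursors c1@0 c2@1, authorship 12......
After op 6 (insert('w')): buffer="wkwklzzvai" (len 10), cursors c1@1 c2@3, authorship 1122......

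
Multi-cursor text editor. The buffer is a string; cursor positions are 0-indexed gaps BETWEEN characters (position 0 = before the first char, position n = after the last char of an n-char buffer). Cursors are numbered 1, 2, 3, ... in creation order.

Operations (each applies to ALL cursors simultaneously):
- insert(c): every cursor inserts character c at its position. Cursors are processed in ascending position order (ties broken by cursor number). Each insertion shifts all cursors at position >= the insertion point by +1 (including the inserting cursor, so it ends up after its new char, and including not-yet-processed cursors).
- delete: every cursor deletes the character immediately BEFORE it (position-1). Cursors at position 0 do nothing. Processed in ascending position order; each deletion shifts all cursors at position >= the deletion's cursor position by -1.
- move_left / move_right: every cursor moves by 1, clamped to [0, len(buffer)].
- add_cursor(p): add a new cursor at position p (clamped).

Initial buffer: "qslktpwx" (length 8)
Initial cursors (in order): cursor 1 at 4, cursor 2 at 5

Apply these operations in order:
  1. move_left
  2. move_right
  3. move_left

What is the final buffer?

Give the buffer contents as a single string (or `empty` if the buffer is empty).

After op 1 (move_left): buffer="qslktpwx" (len 8), cursors c1@3 c2@4, authorship ........
After op 2 (move_right): buffer="qslktpwx" (len 8), cursors c1@4 c2@5, authorship ........
After op 3 (move_left): buffer="qslktpwx" (len 8), cursors c1@3 c2@4, authorship ........

Answer: qslktpwx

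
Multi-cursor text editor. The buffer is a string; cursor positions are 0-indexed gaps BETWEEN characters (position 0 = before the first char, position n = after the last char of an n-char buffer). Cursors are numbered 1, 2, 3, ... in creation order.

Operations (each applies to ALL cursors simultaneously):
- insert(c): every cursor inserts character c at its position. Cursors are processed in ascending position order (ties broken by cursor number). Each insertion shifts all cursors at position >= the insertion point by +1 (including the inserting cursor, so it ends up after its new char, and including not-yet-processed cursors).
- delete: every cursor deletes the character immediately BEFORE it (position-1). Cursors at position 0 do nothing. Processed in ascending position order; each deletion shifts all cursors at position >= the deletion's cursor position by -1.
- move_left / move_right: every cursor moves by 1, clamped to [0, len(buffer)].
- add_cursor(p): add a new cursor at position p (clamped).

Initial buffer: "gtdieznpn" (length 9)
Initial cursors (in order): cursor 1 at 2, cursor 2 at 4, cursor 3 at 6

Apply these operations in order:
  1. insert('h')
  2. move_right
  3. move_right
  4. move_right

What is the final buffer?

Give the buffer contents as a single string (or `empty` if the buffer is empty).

After op 1 (insert('h')): buffer="gthdihezhnpn" (len 12), cursors c1@3 c2@6 c3@9, authorship ..1..2..3...
After op 2 (move_right): buffer="gthdihezhnpn" (len 12), cursors c1@4 c2@7 c3@10, authorship ..1..2..3...
After op 3 (move_right): buffer="gthdihezhnpn" (len 12), cursors c1@5 c2@8 c3@11, authorship ..1..2..3...
After op 4 (move_right): buffer="gthdihezhnpn" (len 12), cursors c1@6 c2@9 c3@12, authorship ..1..2..3...

Answer: gthdihezhnpn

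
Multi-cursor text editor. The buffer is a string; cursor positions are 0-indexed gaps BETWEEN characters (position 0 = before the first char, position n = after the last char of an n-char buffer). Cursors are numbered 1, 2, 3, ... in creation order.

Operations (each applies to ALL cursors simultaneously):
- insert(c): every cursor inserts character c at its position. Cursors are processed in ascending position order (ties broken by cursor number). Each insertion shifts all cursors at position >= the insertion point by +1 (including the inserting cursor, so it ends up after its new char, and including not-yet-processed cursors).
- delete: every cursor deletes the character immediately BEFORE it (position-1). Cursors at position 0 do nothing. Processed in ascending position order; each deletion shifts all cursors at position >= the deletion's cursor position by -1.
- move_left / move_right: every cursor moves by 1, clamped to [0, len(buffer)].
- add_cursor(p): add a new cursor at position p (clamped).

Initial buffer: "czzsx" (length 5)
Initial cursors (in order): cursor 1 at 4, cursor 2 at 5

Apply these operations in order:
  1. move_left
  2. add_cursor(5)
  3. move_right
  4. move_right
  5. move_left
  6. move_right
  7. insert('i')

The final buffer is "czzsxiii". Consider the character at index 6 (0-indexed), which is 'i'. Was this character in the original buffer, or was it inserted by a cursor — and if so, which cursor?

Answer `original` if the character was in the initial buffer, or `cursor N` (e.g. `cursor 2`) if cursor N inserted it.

Answer: cursor 2

Derivation:
After op 1 (move_left): buffer="czzsx" (len 5), cursors c1@3 c2@4, authorship .....
After op 2 (add_cursor(5)): buffer="czzsx" (len 5), cursors c1@3 c2@4 c3@5, authorship .....
After op 3 (move_right): buffer="czzsx" (len 5), cursors c1@4 c2@5 c3@5, authorship .....
After op 4 (move_right): buffer="czzsx" (len 5), cursors c1@5 c2@5 c3@5, authorship .....
After op 5 (move_left): buffer="czzsx" (len 5), cursors c1@4 c2@4 c3@4, authorship .....
After op 6 (move_right): buffer="czzsx" (len 5), cursors c1@5 c2@5 c3@5, authorship .....
After op 7 (insert('i')): buffer="czzsxiii" (len 8), cursors c1@8 c2@8 c3@8, authorship .....123
Authorship (.=original, N=cursor N): . . . . . 1 2 3
Index 6: author = 2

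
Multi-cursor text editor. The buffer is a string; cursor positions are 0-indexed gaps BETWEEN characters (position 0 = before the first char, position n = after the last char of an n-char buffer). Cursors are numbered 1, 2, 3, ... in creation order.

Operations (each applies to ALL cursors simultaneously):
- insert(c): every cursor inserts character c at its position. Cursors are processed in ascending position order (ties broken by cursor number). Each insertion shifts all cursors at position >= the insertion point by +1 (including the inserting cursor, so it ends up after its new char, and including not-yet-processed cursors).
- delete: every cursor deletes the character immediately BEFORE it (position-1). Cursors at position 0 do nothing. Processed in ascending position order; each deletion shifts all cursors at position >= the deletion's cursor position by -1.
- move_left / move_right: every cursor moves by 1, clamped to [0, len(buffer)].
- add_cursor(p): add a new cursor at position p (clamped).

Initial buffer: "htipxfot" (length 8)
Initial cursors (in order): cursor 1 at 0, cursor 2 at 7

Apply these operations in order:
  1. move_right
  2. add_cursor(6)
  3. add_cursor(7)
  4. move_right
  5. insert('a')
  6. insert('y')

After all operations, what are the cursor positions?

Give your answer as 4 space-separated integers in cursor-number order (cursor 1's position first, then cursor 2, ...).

After op 1 (move_right): buffer="htipxfot" (len 8), cursors c1@1 c2@8, authorship ........
After op 2 (add_cursor(6)): buffer="htipxfot" (len 8), cursors c1@1 c3@6 c2@8, authorship ........
After op 3 (add_cursor(7)): buffer="htipxfot" (len 8), cursors c1@1 c3@6 c4@7 c2@8, authorship ........
After op 4 (move_right): buffer="htipxfot" (len 8), cursors c1@2 c3@7 c2@8 c4@8, authorship ........
After op 5 (insert('a')): buffer="htaipxfoataa" (len 12), cursors c1@3 c3@9 c2@12 c4@12, authorship ..1.....3.24
After op 6 (insert('y')): buffer="htayipxfoaytaayy" (len 16), cursors c1@4 c3@11 c2@16 c4@16, authorship ..11.....33.2424

Answer: 4 16 11 16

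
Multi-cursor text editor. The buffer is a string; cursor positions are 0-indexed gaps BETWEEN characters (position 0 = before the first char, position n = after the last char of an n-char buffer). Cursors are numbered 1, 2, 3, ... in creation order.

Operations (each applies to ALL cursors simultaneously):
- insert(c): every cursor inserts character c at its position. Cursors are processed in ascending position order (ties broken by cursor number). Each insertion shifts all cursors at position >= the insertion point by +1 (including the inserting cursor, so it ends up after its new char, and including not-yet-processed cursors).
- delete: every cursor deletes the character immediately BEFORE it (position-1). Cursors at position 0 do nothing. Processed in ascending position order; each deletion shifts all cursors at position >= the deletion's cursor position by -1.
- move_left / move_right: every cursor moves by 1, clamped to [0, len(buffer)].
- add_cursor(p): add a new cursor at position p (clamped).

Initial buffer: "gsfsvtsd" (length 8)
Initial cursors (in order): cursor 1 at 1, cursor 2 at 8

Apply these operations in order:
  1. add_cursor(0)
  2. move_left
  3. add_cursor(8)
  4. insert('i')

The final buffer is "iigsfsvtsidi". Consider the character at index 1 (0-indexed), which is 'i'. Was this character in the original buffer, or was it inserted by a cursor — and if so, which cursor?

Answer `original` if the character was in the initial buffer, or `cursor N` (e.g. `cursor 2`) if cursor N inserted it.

After op 1 (add_cursor(0)): buffer="gsfsvtsd" (len 8), cursors c3@0 c1@1 c2@8, authorship ........
After op 2 (move_left): buffer="gsfsvtsd" (len 8), cursors c1@0 c3@0 c2@7, authorship ........
After op 3 (add_cursor(8)): buffer="gsfsvtsd" (len 8), cursors c1@0 c3@0 c2@7 c4@8, authorship ........
After op 4 (insert('i')): buffer="iigsfsvtsidi" (len 12), cursors c1@2 c3@2 c2@10 c4@12, authorship 13.......2.4
Authorship (.=original, N=cursor N): 1 3 . . . . . . . 2 . 4
Index 1: author = 3

Answer: cursor 3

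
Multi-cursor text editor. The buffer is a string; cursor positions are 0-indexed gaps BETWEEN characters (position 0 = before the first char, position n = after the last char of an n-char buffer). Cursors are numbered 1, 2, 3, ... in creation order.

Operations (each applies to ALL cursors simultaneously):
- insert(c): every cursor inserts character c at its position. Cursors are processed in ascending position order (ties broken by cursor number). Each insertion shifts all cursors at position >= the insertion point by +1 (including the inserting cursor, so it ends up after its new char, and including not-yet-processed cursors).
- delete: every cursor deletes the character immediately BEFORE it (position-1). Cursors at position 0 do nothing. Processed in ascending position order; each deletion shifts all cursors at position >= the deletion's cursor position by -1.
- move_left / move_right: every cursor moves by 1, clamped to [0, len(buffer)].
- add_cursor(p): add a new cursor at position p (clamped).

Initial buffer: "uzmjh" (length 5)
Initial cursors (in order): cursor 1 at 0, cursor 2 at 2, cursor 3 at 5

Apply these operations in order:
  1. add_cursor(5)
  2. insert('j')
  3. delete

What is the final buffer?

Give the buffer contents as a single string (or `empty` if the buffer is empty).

After op 1 (add_cursor(5)): buffer="uzmjh" (len 5), cursors c1@0 c2@2 c3@5 c4@5, authorship .....
After op 2 (insert('j')): buffer="juzjmjhjj" (len 9), cursors c1@1 c2@4 c3@9 c4@9, authorship 1..2...34
After op 3 (delete): buffer="uzmjh" (len 5), cursors c1@0 c2@2 c3@5 c4@5, authorship .....

Answer: uzmjh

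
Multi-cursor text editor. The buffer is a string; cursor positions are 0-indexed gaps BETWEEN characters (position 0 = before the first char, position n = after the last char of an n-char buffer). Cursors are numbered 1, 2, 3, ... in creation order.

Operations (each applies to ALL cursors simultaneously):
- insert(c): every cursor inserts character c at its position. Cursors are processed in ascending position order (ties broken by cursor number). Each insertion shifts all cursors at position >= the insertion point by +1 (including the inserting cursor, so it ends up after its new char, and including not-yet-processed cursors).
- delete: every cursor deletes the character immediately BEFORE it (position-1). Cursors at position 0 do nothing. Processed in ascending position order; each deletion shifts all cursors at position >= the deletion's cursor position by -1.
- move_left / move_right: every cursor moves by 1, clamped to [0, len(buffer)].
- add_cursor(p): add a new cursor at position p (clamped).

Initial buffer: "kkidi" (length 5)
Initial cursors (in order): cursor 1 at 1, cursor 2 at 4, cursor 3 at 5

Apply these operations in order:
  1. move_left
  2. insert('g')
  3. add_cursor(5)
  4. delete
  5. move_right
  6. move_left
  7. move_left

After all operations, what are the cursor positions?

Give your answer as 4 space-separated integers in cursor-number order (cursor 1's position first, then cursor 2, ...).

After op 1 (move_left): buffer="kkidi" (len 5), cursors c1@0 c2@3 c3@4, authorship .....
After op 2 (insert('g')): buffer="gkkigdgi" (len 8), cursors c1@1 c2@5 c3@7, authorship 1...2.3.
After op 3 (add_cursor(5)): buffer="gkkigdgi" (len 8), cursors c1@1 c2@5 c4@5 c3@7, authorship 1...2.3.
After op 4 (delete): buffer="kkdi" (len 4), cursors c1@0 c2@2 c4@2 c3@3, authorship ....
After op 5 (move_right): buffer="kkdi" (len 4), cursors c1@1 c2@3 c4@3 c3@4, authorship ....
After op 6 (move_left): buffer="kkdi" (len 4), cursors c1@0 c2@2 c4@2 c3@3, authorship ....
After op 7 (move_left): buffer="kkdi" (len 4), cursors c1@0 c2@1 c4@1 c3@2, authorship ....

Answer: 0 1 2 1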